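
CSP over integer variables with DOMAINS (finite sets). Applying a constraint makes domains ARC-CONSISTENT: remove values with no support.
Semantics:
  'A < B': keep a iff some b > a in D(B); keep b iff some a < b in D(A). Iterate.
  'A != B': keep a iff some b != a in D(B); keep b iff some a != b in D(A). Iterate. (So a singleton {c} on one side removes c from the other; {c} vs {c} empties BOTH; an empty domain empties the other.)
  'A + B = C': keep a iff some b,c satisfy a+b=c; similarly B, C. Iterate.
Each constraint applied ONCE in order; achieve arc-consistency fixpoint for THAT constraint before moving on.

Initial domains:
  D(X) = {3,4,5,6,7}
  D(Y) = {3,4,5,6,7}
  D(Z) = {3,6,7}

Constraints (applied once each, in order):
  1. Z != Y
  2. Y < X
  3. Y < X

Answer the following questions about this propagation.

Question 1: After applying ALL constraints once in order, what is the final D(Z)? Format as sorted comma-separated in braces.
Answer: {3,6,7}

Derivation:
Constraint 1 (Z != Y) on D(Z)={3,6,7} D(Y)={3,4,5,6,7}: no change
Constraint 2 (Y < X) on D(Y)={3,4,5,6,7} D(X)={3,4,5,6,7}: Y {3,4,5,6,7}->{3,4,5,6}; X {3,4,5,6,7}->{4,5,6,7}
Constraint 3 (Y < X) on D(Y)={3,4,5,6} D(X)={4,5,6,7}: no change
So after all 3 constraints: D(Z) = {3,6,7}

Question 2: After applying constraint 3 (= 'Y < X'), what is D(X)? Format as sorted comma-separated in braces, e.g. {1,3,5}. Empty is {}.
Answer: {4,5,6,7}

Derivation:
Constraint 1 (Z != Y) on D(Z)={3,6,7} D(Y)={3,4,5,6,7}: no change
Constraint 2 (Y < X) on D(Y)={3,4,5,6,7} D(X)={3,4,5,6,7}: Y {3,4,5,6,7}->{3,4,5,6}; X {3,4,5,6,7}->{4,5,6,7}
Constraint 3 (Y < X) on D(Y)={3,4,5,6} D(X)={4,5,6,7}: no change
So after constraint 3: D(X) = {4,5,6,7}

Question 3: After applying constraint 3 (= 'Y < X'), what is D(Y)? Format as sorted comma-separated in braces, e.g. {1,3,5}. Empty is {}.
Constraint 1 (Z != Y) on D(Z)={3,6,7} D(Y)={3,4,5,6,7}: no change
Constraint 2 (Y < X) on D(Y)={3,4,5,6,7} D(X)={3,4,5,6,7}: Y {3,4,5,6,7}->{3,4,5,6}; X {3,4,5,6,7}->{4,5,6,7}
Constraint 3 (Y < X) on D(Y)={3,4,5,6} D(X)={4,5,6,7}: no change
So after constraint 3: D(Y) = {3,4,5,6}

Answer: {3,4,5,6}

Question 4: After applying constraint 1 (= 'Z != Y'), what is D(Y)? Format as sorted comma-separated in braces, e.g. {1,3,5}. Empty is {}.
Constraint 1 (Z != Y) on D(Z)={3,6,7} D(Y)={3,4,5,6,7}: no change
So after constraint 1: D(Y) = {3,4,5,6,7}

Answer: {3,4,5,6,7}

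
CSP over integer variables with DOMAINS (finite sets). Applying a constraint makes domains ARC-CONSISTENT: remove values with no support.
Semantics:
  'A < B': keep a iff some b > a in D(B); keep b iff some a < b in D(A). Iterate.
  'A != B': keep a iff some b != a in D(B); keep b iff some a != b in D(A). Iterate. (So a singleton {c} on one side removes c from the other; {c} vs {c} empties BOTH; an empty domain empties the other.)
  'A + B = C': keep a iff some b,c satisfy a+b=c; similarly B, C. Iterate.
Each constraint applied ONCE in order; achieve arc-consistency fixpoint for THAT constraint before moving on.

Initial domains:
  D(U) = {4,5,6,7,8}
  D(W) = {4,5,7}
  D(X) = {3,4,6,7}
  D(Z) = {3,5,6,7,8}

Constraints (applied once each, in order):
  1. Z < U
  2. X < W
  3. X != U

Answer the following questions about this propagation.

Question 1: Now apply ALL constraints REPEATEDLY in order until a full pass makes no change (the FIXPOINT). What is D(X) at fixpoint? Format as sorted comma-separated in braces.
Answer: {3,4,6}

Derivation:
pass 0 (initial): D(X)={3,4,6,7}
pass 1: X {3,4,6,7}->{3,4,6}; Z {3,5,6,7,8}->{3,5,6,7}
pass 2: no change
Fixpoint after 2 passes: D(X) = {3,4,6}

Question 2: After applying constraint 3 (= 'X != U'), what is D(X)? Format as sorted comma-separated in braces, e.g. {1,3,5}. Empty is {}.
Constraint 1 (Z < U) on D(Z)={3,5,6,7,8} D(U)={4,5,6,7,8}: Z {3,5,6,7,8}->{3,5,6,7}
Constraint 2 (X < W) on D(X)={3,4,6,7} D(W)={4,5,7}: X {3,4,6,7}->{3,4,6}
Constraint 3 (X != U) on D(X)={3,4,6} D(U)={4,5,6,7,8}: no change
So after constraint 3: D(X) = {3,4,6}

Answer: {3,4,6}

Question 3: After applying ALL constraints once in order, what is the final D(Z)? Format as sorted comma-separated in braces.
Constraint 1 (Z < U) on D(Z)={3,5,6,7,8} D(U)={4,5,6,7,8}: Z {3,5,6,7,8}->{3,5,6,7}
Constraint 2 (X < W) on D(X)={3,4,6,7} D(W)={4,5,7}: X {3,4,6,7}->{3,4,6}
Constraint 3 (X != U) on D(X)={3,4,6} D(U)={4,5,6,7,8}: no change
So after all 3 constraints: D(Z) = {3,5,6,7}

Answer: {3,5,6,7}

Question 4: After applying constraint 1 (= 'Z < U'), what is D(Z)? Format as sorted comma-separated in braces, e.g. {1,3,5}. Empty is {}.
Constraint 1 (Z < U) on D(Z)={3,5,6,7,8} D(U)={4,5,6,7,8}: Z {3,5,6,7,8}->{3,5,6,7}
So after constraint 1: D(Z) = {3,5,6,7}

Answer: {3,5,6,7}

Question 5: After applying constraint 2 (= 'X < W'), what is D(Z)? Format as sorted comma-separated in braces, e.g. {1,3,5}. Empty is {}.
Answer: {3,5,6,7}

Derivation:
Constraint 1 (Z < U) on D(Z)={3,5,6,7,8} D(U)={4,5,6,7,8}: Z {3,5,6,7,8}->{3,5,6,7}
Constraint 2 (X < W) on D(X)={3,4,6,7} D(W)={4,5,7}: X {3,4,6,7}->{3,4,6}
So after constraint 2: D(Z) = {3,5,6,7}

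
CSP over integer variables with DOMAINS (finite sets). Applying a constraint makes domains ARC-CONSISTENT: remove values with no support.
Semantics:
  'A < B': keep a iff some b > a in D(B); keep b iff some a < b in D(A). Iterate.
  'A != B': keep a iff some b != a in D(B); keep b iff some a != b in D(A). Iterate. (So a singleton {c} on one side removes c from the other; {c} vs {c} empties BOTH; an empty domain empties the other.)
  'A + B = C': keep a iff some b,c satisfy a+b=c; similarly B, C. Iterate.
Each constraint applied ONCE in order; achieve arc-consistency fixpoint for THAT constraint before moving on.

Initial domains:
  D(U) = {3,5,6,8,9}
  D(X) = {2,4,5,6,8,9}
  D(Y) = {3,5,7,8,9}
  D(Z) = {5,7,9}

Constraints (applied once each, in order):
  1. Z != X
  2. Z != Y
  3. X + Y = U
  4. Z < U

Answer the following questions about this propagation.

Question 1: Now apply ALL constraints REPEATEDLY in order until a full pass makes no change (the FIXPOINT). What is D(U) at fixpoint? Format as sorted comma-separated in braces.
pass 0 (initial): D(U)={3,5,6,8,9}
pass 1: U {3,5,6,8,9}->{8,9}; X {2,4,5,6,8,9}->{2,4,5,6}; Y {3,5,7,8,9}->{3,5,7}; Z {5,7,9}->{5,7}
pass 2: no change
Fixpoint after 2 passes: D(U) = {8,9}

Answer: {8,9}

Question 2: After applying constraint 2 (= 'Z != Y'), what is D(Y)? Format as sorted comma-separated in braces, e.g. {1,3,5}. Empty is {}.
Answer: {3,5,7,8,9}

Derivation:
Constraint 1 (Z != X) on D(Z)={5,7,9} D(X)={2,4,5,6,8,9}: no change
Constraint 2 (Z != Y) on D(Z)={5,7,9} D(Y)={3,5,7,8,9}: no change
So after constraint 2: D(Y) = {3,5,7,8,9}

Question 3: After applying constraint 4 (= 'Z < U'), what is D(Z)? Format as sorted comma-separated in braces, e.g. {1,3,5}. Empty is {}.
Answer: {5,7}

Derivation:
Constraint 1 (Z != X) on D(Z)={5,7,9} D(X)={2,4,5,6,8,9}: no change
Constraint 2 (Z != Y) on D(Z)={5,7,9} D(Y)={3,5,7,8,9}: no change
Constraint 3 (X + Y = U) on D(X)={2,4,5,6,8,9} D(Y)={3,5,7,8,9} D(U)={3,5,6,8,9}: X {2,4,5,6,8,9}->{2,4,5,6}; Y {3,5,7,8,9}->{3,5,7}; U {3,5,6,8,9}->{5,8,9}
Constraint 4 (Z < U) on D(Z)={5,7,9} D(U)={5,8,9}: Z {5,7,9}->{5,7}; U {5,8,9}->{8,9}
So after constraint 4: D(Z) = {5,7}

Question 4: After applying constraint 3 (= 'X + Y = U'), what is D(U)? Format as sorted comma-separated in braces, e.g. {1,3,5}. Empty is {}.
Answer: {5,8,9}

Derivation:
Constraint 1 (Z != X) on D(Z)={5,7,9} D(X)={2,4,5,6,8,9}: no change
Constraint 2 (Z != Y) on D(Z)={5,7,9} D(Y)={3,5,7,8,9}: no change
Constraint 3 (X + Y = U) on D(X)={2,4,5,6,8,9} D(Y)={3,5,7,8,9} D(U)={3,5,6,8,9}: X {2,4,5,6,8,9}->{2,4,5,6}; Y {3,5,7,8,9}->{3,5,7}; U {3,5,6,8,9}->{5,8,9}
So after constraint 3: D(U) = {5,8,9}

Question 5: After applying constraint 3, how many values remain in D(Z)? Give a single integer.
Answer: 3

Derivation:
Constraint 1 (Z != X) on D(Z)={5,7,9} D(X)={2,4,5,6,8,9}: no change
Constraint 2 (Z != Y) on D(Z)={5,7,9} D(Y)={3,5,7,8,9}: no change
Constraint 3 (X + Y = U) on D(X)={2,4,5,6,8,9} D(Y)={3,5,7,8,9} D(U)={3,5,6,8,9}: X {2,4,5,6,8,9}->{2,4,5,6}; Y {3,5,7,8,9}->{3,5,7}; U {3,5,6,8,9}->{5,8,9}
So after constraint 3: D(Z)={5,7,9}, size = 3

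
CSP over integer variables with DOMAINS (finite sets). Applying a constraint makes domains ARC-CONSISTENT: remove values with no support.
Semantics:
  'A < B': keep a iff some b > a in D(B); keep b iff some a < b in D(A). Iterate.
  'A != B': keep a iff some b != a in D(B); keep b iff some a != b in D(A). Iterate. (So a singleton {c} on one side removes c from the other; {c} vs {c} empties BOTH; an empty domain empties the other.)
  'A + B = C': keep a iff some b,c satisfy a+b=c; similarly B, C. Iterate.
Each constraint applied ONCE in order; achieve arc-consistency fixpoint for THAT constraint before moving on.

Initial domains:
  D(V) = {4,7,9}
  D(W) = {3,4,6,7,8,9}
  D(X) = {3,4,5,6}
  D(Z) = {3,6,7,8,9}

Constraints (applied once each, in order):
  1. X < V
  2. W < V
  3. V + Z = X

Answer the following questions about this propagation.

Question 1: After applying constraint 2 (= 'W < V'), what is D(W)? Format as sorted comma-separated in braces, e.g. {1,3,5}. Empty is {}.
Constraint 1 (X < V) on D(X)={3,4,5,6} D(V)={4,7,9}: no change
Constraint 2 (W < V) on D(W)={3,4,6,7,8,9} D(V)={4,7,9}: W {3,4,6,7,8,9}->{3,4,6,7,8}
So after constraint 2: D(W) = {3,4,6,7,8}

Answer: {3,4,6,7,8}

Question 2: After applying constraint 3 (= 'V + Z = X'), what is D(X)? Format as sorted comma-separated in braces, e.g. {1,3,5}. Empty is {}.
Constraint 1 (X < V) on D(X)={3,4,5,6} D(V)={4,7,9}: no change
Constraint 2 (W < V) on D(W)={3,4,6,7,8,9} D(V)={4,7,9}: W {3,4,6,7,8,9}->{3,4,6,7,8}
Constraint 3 (V + Z = X) on D(V)={4,7,9} D(Z)={3,6,7,8,9} D(X)={3,4,5,6}: V {4,7,9}->{}; Z {3,6,7,8,9}->{}; X {3,4,5,6}->{}
So after constraint 3: D(X) = {}

Answer: {}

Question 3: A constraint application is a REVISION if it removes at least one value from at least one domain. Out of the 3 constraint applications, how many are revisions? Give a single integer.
Answer: 2

Derivation:
Constraint 1 (X < V) on D(X)={3,4,5,6} D(V)={4,7,9}: no change => not a revision
Constraint 2 (W < V) on D(W)={3,4,6,7,8,9} D(V)={4,7,9}: W {3,4,6,7,8,9}->{3,4,6,7,8} => REVISION
Constraint 3 (V + Z = X) on D(V)={4,7,9} D(Z)={3,6,7,8,9} D(X)={3,4,5,6}: V {4,7,9}->{}; Z {3,6,7,8,9}->{}; X {3,4,5,6}->{} => REVISION
Total revisions = 2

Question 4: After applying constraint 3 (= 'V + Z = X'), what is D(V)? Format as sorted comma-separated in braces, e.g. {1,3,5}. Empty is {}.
Answer: {}

Derivation:
Constraint 1 (X < V) on D(X)={3,4,5,6} D(V)={4,7,9}: no change
Constraint 2 (W < V) on D(W)={3,4,6,7,8,9} D(V)={4,7,9}: W {3,4,6,7,8,9}->{3,4,6,7,8}
Constraint 3 (V + Z = X) on D(V)={4,7,9} D(Z)={3,6,7,8,9} D(X)={3,4,5,6}: V {4,7,9}->{}; Z {3,6,7,8,9}->{}; X {3,4,5,6}->{}
So after constraint 3: D(V) = {}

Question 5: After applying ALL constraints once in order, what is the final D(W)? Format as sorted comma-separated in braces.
Answer: {3,4,6,7,8}

Derivation:
Constraint 1 (X < V) on D(X)={3,4,5,6} D(V)={4,7,9}: no change
Constraint 2 (W < V) on D(W)={3,4,6,7,8,9} D(V)={4,7,9}: W {3,4,6,7,8,9}->{3,4,6,7,8}
Constraint 3 (V + Z = X) on D(V)={4,7,9} D(Z)={3,6,7,8,9} D(X)={3,4,5,6}: V {4,7,9}->{}; Z {3,6,7,8,9}->{}; X {3,4,5,6}->{}
So after all 3 constraints: D(W) = {3,4,6,7,8}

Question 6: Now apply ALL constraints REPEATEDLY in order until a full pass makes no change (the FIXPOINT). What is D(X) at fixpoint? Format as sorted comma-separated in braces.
Answer: {}

Derivation:
pass 0 (initial): D(X)={3,4,5,6}
pass 1: V {4,7,9}->{}; W {3,4,6,7,8,9}->{3,4,6,7,8}; X {3,4,5,6}->{}; Z {3,6,7,8,9}->{}
pass 2: W {3,4,6,7,8}->{}
pass 3: no change
Fixpoint after 3 passes: D(X) = {}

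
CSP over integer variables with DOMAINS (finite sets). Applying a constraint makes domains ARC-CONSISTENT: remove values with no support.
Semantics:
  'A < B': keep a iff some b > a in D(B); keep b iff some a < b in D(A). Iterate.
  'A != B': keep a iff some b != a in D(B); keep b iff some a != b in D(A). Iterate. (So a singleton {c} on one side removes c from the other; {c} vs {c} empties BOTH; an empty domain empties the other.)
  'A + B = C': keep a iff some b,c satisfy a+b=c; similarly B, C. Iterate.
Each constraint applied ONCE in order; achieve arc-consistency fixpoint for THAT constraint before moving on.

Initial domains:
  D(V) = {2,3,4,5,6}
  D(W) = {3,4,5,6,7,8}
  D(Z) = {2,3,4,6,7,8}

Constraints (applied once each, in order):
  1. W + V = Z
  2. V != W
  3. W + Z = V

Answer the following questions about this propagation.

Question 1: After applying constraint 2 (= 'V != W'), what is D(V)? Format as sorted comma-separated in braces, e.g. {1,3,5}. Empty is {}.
Constraint 1 (W + V = Z) on D(W)={3,4,5,6,7,8} D(V)={2,3,4,5,6} D(Z)={2,3,4,6,7,8}: W {3,4,5,6,7,8}->{3,4,5,6}; V {2,3,4,5,6}->{2,3,4,5}; Z {2,3,4,6,7,8}->{6,7,8}
Constraint 2 (V != W) on D(V)={2,3,4,5} D(W)={3,4,5,6}: no change
So after constraint 2: D(V) = {2,3,4,5}

Answer: {2,3,4,5}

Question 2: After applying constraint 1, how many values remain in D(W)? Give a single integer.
Answer: 4

Derivation:
Constraint 1 (W + V = Z) on D(W)={3,4,5,6,7,8} D(V)={2,3,4,5,6} D(Z)={2,3,4,6,7,8}: W {3,4,5,6,7,8}->{3,4,5,6}; V {2,3,4,5,6}->{2,3,4,5}; Z {2,3,4,6,7,8}->{6,7,8}
So after constraint 1: D(W)={3,4,5,6}, size = 4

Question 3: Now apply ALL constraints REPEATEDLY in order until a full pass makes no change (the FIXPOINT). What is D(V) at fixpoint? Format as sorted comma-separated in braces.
pass 0 (initial): D(V)={2,3,4,5,6}
pass 1: V {2,3,4,5,6}->{}; W {3,4,5,6,7,8}->{}; Z {2,3,4,6,7,8}->{}
pass 2: no change
Fixpoint after 2 passes: D(V) = {}

Answer: {}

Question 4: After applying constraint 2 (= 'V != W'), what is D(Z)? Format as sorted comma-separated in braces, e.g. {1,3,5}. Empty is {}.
Constraint 1 (W + V = Z) on D(W)={3,4,5,6,7,8} D(V)={2,3,4,5,6} D(Z)={2,3,4,6,7,8}: W {3,4,5,6,7,8}->{3,4,5,6}; V {2,3,4,5,6}->{2,3,4,5}; Z {2,3,4,6,7,8}->{6,7,8}
Constraint 2 (V != W) on D(V)={2,3,4,5} D(W)={3,4,5,6}: no change
So after constraint 2: D(Z) = {6,7,8}

Answer: {6,7,8}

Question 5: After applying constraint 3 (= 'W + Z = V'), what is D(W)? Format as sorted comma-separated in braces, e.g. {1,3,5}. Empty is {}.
Answer: {}

Derivation:
Constraint 1 (W + V = Z) on D(W)={3,4,5,6,7,8} D(V)={2,3,4,5,6} D(Z)={2,3,4,6,7,8}: W {3,4,5,6,7,8}->{3,4,5,6}; V {2,3,4,5,6}->{2,3,4,5}; Z {2,3,4,6,7,8}->{6,7,8}
Constraint 2 (V != W) on D(V)={2,3,4,5} D(W)={3,4,5,6}: no change
Constraint 3 (W + Z = V) on D(W)={3,4,5,6} D(Z)={6,7,8} D(V)={2,3,4,5}: W {3,4,5,6}->{}; Z {6,7,8}->{}; V {2,3,4,5}->{}
So after constraint 3: D(W) = {}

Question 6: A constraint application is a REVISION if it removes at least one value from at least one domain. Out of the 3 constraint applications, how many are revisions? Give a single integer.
Constraint 1 (W + V = Z) on D(W)={3,4,5,6,7,8} D(V)={2,3,4,5,6} D(Z)={2,3,4,6,7,8}: W {3,4,5,6,7,8}->{3,4,5,6}; V {2,3,4,5,6}->{2,3,4,5}; Z {2,3,4,6,7,8}->{6,7,8} => REVISION
Constraint 2 (V != W) on D(V)={2,3,4,5} D(W)={3,4,5,6}: no change => not a revision
Constraint 3 (W + Z = V) on D(W)={3,4,5,6} D(Z)={6,7,8} D(V)={2,3,4,5}: W {3,4,5,6}->{}; Z {6,7,8}->{}; V {2,3,4,5}->{} => REVISION
Total revisions = 2

Answer: 2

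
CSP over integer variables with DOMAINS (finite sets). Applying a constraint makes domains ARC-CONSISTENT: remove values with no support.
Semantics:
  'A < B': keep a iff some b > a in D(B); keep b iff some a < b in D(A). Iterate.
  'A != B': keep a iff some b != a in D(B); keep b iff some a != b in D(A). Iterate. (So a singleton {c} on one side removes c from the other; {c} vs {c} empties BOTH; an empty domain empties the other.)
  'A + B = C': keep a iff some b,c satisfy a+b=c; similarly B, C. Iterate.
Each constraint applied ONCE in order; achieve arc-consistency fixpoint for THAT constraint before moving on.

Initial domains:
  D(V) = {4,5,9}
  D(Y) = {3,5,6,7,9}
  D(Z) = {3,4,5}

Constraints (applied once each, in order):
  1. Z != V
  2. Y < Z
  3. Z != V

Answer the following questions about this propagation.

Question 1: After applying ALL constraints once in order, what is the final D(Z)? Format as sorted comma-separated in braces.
Constraint 1 (Z != V) on D(Z)={3,4,5} D(V)={4,5,9}: no change
Constraint 2 (Y < Z) on D(Y)={3,5,6,7,9} D(Z)={3,4,5}: Y {3,5,6,7,9}->{3}; Z {3,4,5}->{4,5}
Constraint 3 (Z != V) on D(Z)={4,5} D(V)={4,5,9}: no change
So after all 3 constraints: D(Z) = {4,5}

Answer: {4,5}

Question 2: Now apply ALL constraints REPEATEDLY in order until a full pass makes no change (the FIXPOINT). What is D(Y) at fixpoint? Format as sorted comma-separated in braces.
pass 0 (initial): D(Y)={3,5,6,7,9}
pass 1: Y {3,5,6,7,9}->{3}; Z {3,4,5}->{4,5}
pass 2: no change
Fixpoint after 2 passes: D(Y) = {3}

Answer: {3}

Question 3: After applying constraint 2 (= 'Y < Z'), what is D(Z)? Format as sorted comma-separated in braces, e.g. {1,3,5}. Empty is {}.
Constraint 1 (Z != V) on D(Z)={3,4,5} D(V)={4,5,9}: no change
Constraint 2 (Y < Z) on D(Y)={3,5,6,7,9} D(Z)={3,4,5}: Y {3,5,6,7,9}->{3}; Z {3,4,5}->{4,5}
So after constraint 2: D(Z) = {4,5}

Answer: {4,5}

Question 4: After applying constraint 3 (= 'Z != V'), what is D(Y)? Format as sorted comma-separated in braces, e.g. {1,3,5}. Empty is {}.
Answer: {3}

Derivation:
Constraint 1 (Z != V) on D(Z)={3,4,5} D(V)={4,5,9}: no change
Constraint 2 (Y < Z) on D(Y)={3,5,6,7,9} D(Z)={3,4,5}: Y {3,5,6,7,9}->{3}; Z {3,4,5}->{4,5}
Constraint 3 (Z != V) on D(Z)={4,5} D(V)={4,5,9}: no change
So after constraint 3: D(Y) = {3}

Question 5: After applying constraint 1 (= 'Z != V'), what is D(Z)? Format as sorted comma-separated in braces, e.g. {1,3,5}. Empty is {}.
Constraint 1 (Z != V) on D(Z)={3,4,5} D(V)={4,5,9}: no change
So after constraint 1: D(Z) = {3,4,5}

Answer: {3,4,5}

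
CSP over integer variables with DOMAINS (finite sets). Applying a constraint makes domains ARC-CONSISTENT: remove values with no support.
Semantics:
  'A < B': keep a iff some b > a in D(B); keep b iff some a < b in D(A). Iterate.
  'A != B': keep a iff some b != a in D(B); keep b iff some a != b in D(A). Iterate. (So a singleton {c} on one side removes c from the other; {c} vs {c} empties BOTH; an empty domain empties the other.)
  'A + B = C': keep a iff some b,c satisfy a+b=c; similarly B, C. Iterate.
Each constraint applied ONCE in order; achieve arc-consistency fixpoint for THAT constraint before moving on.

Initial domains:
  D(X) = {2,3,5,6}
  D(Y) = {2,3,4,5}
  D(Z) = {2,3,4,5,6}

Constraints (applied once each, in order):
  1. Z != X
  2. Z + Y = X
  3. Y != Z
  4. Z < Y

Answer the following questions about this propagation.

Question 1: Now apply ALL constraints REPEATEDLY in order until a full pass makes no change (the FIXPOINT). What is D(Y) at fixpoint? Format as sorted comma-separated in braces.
Answer: {3,4}

Derivation:
pass 0 (initial): D(Y)={2,3,4,5}
pass 1: X {2,3,5,6}->{5,6}; Y {2,3,4,5}->{3,4}; Z {2,3,4,5,6}->{2,3}
pass 2: no change
Fixpoint after 2 passes: D(Y) = {3,4}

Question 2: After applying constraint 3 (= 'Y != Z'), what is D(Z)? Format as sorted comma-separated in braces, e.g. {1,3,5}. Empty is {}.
Constraint 1 (Z != X) on D(Z)={2,3,4,5,6} D(X)={2,3,5,6}: no change
Constraint 2 (Z + Y = X) on D(Z)={2,3,4,5,6} D(Y)={2,3,4,5} D(X)={2,3,5,6}: Z {2,3,4,5,6}->{2,3,4}; Y {2,3,4,5}->{2,3,4}; X {2,3,5,6}->{5,6}
Constraint 3 (Y != Z) on D(Y)={2,3,4} D(Z)={2,3,4}: no change
So after constraint 3: D(Z) = {2,3,4}

Answer: {2,3,4}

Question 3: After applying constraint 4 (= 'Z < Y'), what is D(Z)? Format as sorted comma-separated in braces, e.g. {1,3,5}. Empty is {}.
Constraint 1 (Z != X) on D(Z)={2,3,4,5,6} D(X)={2,3,5,6}: no change
Constraint 2 (Z + Y = X) on D(Z)={2,3,4,5,6} D(Y)={2,3,4,5} D(X)={2,3,5,6}: Z {2,3,4,5,6}->{2,3,4}; Y {2,3,4,5}->{2,3,4}; X {2,3,5,6}->{5,6}
Constraint 3 (Y != Z) on D(Y)={2,3,4} D(Z)={2,3,4}: no change
Constraint 4 (Z < Y) on D(Z)={2,3,4} D(Y)={2,3,4}: Z {2,3,4}->{2,3}; Y {2,3,4}->{3,4}
So after constraint 4: D(Z) = {2,3}

Answer: {2,3}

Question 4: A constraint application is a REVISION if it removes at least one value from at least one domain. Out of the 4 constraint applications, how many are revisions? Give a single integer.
Constraint 1 (Z != X) on D(Z)={2,3,4,5,6} D(X)={2,3,5,6}: no change => not a revision
Constraint 2 (Z + Y = X) on D(Z)={2,3,4,5,6} D(Y)={2,3,4,5} D(X)={2,3,5,6}: Z {2,3,4,5,6}->{2,3,4}; Y {2,3,4,5}->{2,3,4}; X {2,3,5,6}->{5,6} => REVISION
Constraint 3 (Y != Z) on D(Y)={2,3,4} D(Z)={2,3,4}: no change => not a revision
Constraint 4 (Z < Y) on D(Z)={2,3,4} D(Y)={2,3,4}: Z {2,3,4}->{2,3}; Y {2,3,4}->{3,4} => REVISION
Total revisions = 2

Answer: 2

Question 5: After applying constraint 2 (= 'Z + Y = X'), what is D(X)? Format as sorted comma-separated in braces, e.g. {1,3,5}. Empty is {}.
Constraint 1 (Z != X) on D(Z)={2,3,4,5,6} D(X)={2,3,5,6}: no change
Constraint 2 (Z + Y = X) on D(Z)={2,3,4,5,6} D(Y)={2,3,4,5} D(X)={2,3,5,6}: Z {2,3,4,5,6}->{2,3,4}; Y {2,3,4,5}->{2,3,4}; X {2,3,5,6}->{5,6}
So after constraint 2: D(X) = {5,6}

Answer: {5,6}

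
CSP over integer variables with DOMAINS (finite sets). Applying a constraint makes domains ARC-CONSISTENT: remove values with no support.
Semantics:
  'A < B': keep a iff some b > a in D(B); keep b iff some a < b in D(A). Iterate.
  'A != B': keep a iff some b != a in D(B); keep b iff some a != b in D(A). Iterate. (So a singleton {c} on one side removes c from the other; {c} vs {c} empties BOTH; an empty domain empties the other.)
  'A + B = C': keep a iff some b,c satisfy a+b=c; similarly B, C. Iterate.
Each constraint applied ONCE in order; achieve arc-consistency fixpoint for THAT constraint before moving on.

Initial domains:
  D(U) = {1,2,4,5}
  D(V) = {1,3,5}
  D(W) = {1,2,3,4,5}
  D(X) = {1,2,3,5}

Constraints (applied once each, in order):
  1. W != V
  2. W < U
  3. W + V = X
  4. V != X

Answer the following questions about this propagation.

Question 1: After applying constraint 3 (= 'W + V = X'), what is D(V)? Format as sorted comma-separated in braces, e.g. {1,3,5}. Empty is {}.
Answer: {1,3}

Derivation:
Constraint 1 (W != V) on D(W)={1,2,3,4,5} D(V)={1,3,5}: no change
Constraint 2 (W < U) on D(W)={1,2,3,4,5} D(U)={1,2,4,5}: W {1,2,3,4,5}->{1,2,3,4}; U {1,2,4,5}->{2,4,5}
Constraint 3 (W + V = X) on D(W)={1,2,3,4} D(V)={1,3,5} D(X)={1,2,3,5}: W {1,2,3,4}->{1,2,4}; V {1,3,5}->{1,3}; X {1,2,3,5}->{2,3,5}
So after constraint 3: D(V) = {1,3}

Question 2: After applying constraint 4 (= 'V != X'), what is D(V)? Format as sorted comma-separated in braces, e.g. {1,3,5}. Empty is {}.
Answer: {1,3}

Derivation:
Constraint 1 (W != V) on D(W)={1,2,3,4,5} D(V)={1,3,5}: no change
Constraint 2 (W < U) on D(W)={1,2,3,4,5} D(U)={1,2,4,5}: W {1,2,3,4,5}->{1,2,3,4}; U {1,2,4,5}->{2,4,5}
Constraint 3 (W + V = X) on D(W)={1,2,3,4} D(V)={1,3,5} D(X)={1,2,3,5}: W {1,2,3,4}->{1,2,4}; V {1,3,5}->{1,3}; X {1,2,3,5}->{2,3,5}
Constraint 4 (V != X) on D(V)={1,3} D(X)={2,3,5}: no change
So after constraint 4: D(V) = {1,3}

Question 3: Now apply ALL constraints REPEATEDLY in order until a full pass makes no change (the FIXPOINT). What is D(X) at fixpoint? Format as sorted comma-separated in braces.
Answer: {2,3,5}

Derivation:
pass 0 (initial): D(X)={1,2,3,5}
pass 1: U {1,2,4,5}->{2,4,5}; V {1,3,5}->{1,3}; W {1,2,3,4,5}->{1,2,4}; X {1,2,3,5}->{2,3,5}
pass 2: no change
Fixpoint after 2 passes: D(X) = {2,3,5}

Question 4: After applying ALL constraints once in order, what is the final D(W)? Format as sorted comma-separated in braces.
Answer: {1,2,4}

Derivation:
Constraint 1 (W != V) on D(W)={1,2,3,4,5} D(V)={1,3,5}: no change
Constraint 2 (W < U) on D(W)={1,2,3,4,5} D(U)={1,2,4,5}: W {1,2,3,4,5}->{1,2,3,4}; U {1,2,4,5}->{2,4,5}
Constraint 3 (W + V = X) on D(W)={1,2,3,4} D(V)={1,3,5} D(X)={1,2,3,5}: W {1,2,3,4}->{1,2,4}; V {1,3,5}->{1,3}; X {1,2,3,5}->{2,3,5}
Constraint 4 (V != X) on D(V)={1,3} D(X)={2,3,5}: no change
So after all 4 constraints: D(W) = {1,2,4}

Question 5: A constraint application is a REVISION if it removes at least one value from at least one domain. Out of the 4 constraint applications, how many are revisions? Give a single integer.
Answer: 2

Derivation:
Constraint 1 (W != V) on D(W)={1,2,3,4,5} D(V)={1,3,5}: no change => not a revision
Constraint 2 (W < U) on D(W)={1,2,3,4,5} D(U)={1,2,4,5}: W {1,2,3,4,5}->{1,2,3,4}; U {1,2,4,5}->{2,4,5} => REVISION
Constraint 3 (W + V = X) on D(W)={1,2,3,4} D(V)={1,3,5} D(X)={1,2,3,5}: W {1,2,3,4}->{1,2,4}; V {1,3,5}->{1,3}; X {1,2,3,5}->{2,3,5} => REVISION
Constraint 4 (V != X) on D(V)={1,3} D(X)={2,3,5}: no change => not a revision
Total revisions = 2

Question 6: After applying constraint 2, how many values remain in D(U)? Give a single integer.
Answer: 3

Derivation:
Constraint 1 (W != V) on D(W)={1,2,3,4,5} D(V)={1,3,5}: no change
Constraint 2 (W < U) on D(W)={1,2,3,4,5} D(U)={1,2,4,5}: W {1,2,3,4,5}->{1,2,3,4}; U {1,2,4,5}->{2,4,5}
So after constraint 2: D(U)={2,4,5}, size = 3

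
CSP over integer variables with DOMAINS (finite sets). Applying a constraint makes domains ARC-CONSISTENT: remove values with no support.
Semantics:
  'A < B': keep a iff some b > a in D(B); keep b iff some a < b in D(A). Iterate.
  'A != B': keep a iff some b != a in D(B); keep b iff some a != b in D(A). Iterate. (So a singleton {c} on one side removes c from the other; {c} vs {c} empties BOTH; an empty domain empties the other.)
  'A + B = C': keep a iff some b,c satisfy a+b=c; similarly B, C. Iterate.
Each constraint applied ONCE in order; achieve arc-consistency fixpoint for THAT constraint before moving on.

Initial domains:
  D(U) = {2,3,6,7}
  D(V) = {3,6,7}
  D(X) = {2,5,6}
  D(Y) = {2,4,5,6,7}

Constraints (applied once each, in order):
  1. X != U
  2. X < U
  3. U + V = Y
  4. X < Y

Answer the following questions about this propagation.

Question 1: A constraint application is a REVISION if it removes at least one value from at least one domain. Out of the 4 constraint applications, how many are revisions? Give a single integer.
Constraint 1 (X != U) on D(X)={2,5,6} D(U)={2,3,6,7}: no change => not a revision
Constraint 2 (X < U) on D(X)={2,5,6} D(U)={2,3,6,7}: U {2,3,6,7}->{3,6,7} => REVISION
Constraint 3 (U + V = Y) on D(U)={3,6,7} D(V)={3,6,7} D(Y)={2,4,5,6,7}: U {3,6,7}->{3}; V {3,6,7}->{3}; Y {2,4,5,6,7}->{6} => REVISION
Constraint 4 (X < Y) on D(X)={2,5,6} D(Y)={6}: X {2,5,6}->{2,5} => REVISION
Total revisions = 3

Answer: 3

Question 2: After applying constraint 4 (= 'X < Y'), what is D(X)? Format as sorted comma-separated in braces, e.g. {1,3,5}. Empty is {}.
Answer: {2,5}

Derivation:
Constraint 1 (X != U) on D(X)={2,5,6} D(U)={2,3,6,7}: no change
Constraint 2 (X < U) on D(X)={2,5,6} D(U)={2,3,6,7}: U {2,3,6,7}->{3,6,7}
Constraint 3 (U + V = Y) on D(U)={3,6,7} D(V)={3,6,7} D(Y)={2,4,5,6,7}: U {3,6,7}->{3}; V {3,6,7}->{3}; Y {2,4,5,6,7}->{6}
Constraint 4 (X < Y) on D(X)={2,5,6} D(Y)={6}: X {2,5,6}->{2,5}
So after constraint 4: D(X) = {2,5}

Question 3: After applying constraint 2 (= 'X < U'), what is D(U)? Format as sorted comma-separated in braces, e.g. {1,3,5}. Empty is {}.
Answer: {3,6,7}

Derivation:
Constraint 1 (X != U) on D(X)={2,5,6} D(U)={2,3,6,7}: no change
Constraint 2 (X < U) on D(X)={2,5,6} D(U)={2,3,6,7}: U {2,3,6,7}->{3,6,7}
So after constraint 2: D(U) = {3,6,7}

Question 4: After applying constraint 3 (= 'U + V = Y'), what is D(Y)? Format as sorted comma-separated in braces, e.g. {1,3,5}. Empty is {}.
Constraint 1 (X != U) on D(X)={2,5,6} D(U)={2,3,6,7}: no change
Constraint 2 (X < U) on D(X)={2,5,6} D(U)={2,3,6,7}: U {2,3,6,7}->{3,6,7}
Constraint 3 (U + V = Y) on D(U)={3,6,7} D(V)={3,6,7} D(Y)={2,4,5,6,7}: U {3,6,7}->{3}; V {3,6,7}->{3}; Y {2,4,5,6,7}->{6}
So after constraint 3: D(Y) = {6}

Answer: {6}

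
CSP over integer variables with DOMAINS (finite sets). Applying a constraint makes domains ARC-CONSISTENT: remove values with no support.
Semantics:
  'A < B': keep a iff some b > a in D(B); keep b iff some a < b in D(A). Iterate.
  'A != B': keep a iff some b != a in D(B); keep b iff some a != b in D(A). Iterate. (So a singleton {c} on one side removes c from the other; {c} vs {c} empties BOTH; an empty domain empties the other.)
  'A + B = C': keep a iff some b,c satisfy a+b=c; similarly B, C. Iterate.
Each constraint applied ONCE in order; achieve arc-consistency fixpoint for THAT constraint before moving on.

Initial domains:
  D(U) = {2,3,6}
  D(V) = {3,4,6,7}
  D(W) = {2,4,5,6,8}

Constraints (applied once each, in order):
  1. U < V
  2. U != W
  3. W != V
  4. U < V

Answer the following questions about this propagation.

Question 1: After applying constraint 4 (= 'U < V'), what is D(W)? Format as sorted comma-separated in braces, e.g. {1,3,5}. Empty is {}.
Constraint 1 (U < V) on D(U)={2,3,6} D(V)={3,4,6,7}: no change
Constraint 2 (U != W) on D(U)={2,3,6} D(W)={2,4,5,6,8}: no change
Constraint 3 (W != V) on D(W)={2,4,5,6,8} D(V)={3,4,6,7}: no change
Constraint 4 (U < V) on D(U)={2,3,6} D(V)={3,4,6,7}: no change
So after constraint 4: D(W) = {2,4,5,6,8}

Answer: {2,4,5,6,8}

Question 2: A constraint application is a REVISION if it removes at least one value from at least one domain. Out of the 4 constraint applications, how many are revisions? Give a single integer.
Constraint 1 (U < V) on D(U)={2,3,6} D(V)={3,4,6,7}: no change => not a revision
Constraint 2 (U != W) on D(U)={2,3,6} D(W)={2,4,5,6,8}: no change => not a revision
Constraint 3 (W != V) on D(W)={2,4,5,6,8} D(V)={3,4,6,7}: no change => not a revision
Constraint 4 (U < V) on D(U)={2,3,6} D(V)={3,4,6,7}: no change => not a revision
Total revisions = 0

Answer: 0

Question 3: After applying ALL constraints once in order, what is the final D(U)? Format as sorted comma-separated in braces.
Answer: {2,3,6}

Derivation:
Constraint 1 (U < V) on D(U)={2,3,6} D(V)={3,4,6,7}: no change
Constraint 2 (U != W) on D(U)={2,3,6} D(W)={2,4,5,6,8}: no change
Constraint 3 (W != V) on D(W)={2,4,5,6,8} D(V)={3,4,6,7}: no change
Constraint 4 (U < V) on D(U)={2,3,6} D(V)={3,4,6,7}: no change
So after all 4 constraints: D(U) = {2,3,6}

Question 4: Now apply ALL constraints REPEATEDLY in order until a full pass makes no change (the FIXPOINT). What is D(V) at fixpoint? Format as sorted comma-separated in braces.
Answer: {3,4,6,7}

Derivation:
pass 0 (initial): D(V)={3,4,6,7}
pass 1: no change
Fixpoint after 1 passes: D(V) = {3,4,6,7}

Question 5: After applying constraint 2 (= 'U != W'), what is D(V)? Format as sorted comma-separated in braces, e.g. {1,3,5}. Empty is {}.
Answer: {3,4,6,7}

Derivation:
Constraint 1 (U < V) on D(U)={2,3,6} D(V)={3,4,6,7}: no change
Constraint 2 (U != W) on D(U)={2,3,6} D(W)={2,4,5,6,8}: no change
So after constraint 2: D(V) = {3,4,6,7}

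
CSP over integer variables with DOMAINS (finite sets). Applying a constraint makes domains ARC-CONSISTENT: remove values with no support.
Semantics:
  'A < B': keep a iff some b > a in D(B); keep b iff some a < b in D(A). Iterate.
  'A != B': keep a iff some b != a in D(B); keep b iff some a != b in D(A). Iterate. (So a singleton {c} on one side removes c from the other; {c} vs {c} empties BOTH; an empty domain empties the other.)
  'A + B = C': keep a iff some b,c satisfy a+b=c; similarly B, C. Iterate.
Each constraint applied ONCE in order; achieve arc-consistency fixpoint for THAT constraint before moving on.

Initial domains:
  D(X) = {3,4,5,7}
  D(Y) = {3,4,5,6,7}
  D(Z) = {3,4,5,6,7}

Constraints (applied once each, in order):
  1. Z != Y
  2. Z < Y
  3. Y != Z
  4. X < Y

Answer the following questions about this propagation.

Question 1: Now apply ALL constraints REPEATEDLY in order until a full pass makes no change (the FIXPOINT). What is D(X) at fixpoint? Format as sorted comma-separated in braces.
Answer: {3,4,5}

Derivation:
pass 0 (initial): D(X)={3,4,5,7}
pass 1: X {3,4,5,7}->{3,4,5}; Y {3,4,5,6,7}->{4,5,6,7}; Z {3,4,5,6,7}->{3,4,5,6}
pass 2: no change
Fixpoint after 2 passes: D(X) = {3,4,5}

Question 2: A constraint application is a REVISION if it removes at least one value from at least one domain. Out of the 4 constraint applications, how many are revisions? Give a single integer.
Constraint 1 (Z != Y) on D(Z)={3,4,5,6,7} D(Y)={3,4,5,6,7}: no change => not a revision
Constraint 2 (Z < Y) on D(Z)={3,4,5,6,7} D(Y)={3,4,5,6,7}: Z {3,4,5,6,7}->{3,4,5,6}; Y {3,4,5,6,7}->{4,5,6,7} => REVISION
Constraint 3 (Y != Z) on D(Y)={4,5,6,7} D(Z)={3,4,5,6}: no change => not a revision
Constraint 4 (X < Y) on D(X)={3,4,5,7} D(Y)={4,5,6,7}: X {3,4,5,7}->{3,4,5} => REVISION
Total revisions = 2

Answer: 2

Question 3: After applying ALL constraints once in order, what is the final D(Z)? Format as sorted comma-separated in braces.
Constraint 1 (Z != Y) on D(Z)={3,4,5,6,7} D(Y)={3,4,5,6,7}: no change
Constraint 2 (Z < Y) on D(Z)={3,4,5,6,7} D(Y)={3,4,5,6,7}: Z {3,4,5,6,7}->{3,4,5,6}; Y {3,4,5,6,7}->{4,5,6,7}
Constraint 3 (Y != Z) on D(Y)={4,5,6,7} D(Z)={3,4,5,6}: no change
Constraint 4 (X < Y) on D(X)={3,4,5,7} D(Y)={4,5,6,7}: X {3,4,5,7}->{3,4,5}
So after all 4 constraints: D(Z) = {3,4,5,6}

Answer: {3,4,5,6}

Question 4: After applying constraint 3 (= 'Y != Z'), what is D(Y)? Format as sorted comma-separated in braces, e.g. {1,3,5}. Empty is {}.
Constraint 1 (Z != Y) on D(Z)={3,4,5,6,7} D(Y)={3,4,5,6,7}: no change
Constraint 2 (Z < Y) on D(Z)={3,4,5,6,7} D(Y)={3,4,5,6,7}: Z {3,4,5,6,7}->{3,4,5,6}; Y {3,4,5,6,7}->{4,5,6,7}
Constraint 3 (Y != Z) on D(Y)={4,5,6,7} D(Z)={3,4,5,6}: no change
So after constraint 3: D(Y) = {4,5,6,7}

Answer: {4,5,6,7}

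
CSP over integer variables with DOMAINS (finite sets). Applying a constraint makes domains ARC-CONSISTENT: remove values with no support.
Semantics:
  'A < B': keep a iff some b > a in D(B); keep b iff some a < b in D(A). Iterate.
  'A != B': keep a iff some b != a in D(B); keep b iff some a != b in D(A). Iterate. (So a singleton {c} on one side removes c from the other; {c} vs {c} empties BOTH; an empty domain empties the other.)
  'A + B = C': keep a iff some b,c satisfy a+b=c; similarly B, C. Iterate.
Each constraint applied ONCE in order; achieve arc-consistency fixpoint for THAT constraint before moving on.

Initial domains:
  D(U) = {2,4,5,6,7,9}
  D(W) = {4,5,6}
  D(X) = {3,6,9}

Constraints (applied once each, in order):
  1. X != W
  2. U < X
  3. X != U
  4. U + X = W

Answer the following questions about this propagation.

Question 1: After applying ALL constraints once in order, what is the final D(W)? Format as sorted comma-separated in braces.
Answer: {5}

Derivation:
Constraint 1 (X != W) on D(X)={3,6,9} D(W)={4,5,6}: no change
Constraint 2 (U < X) on D(U)={2,4,5,6,7,9} D(X)={3,6,9}: U {2,4,5,6,7,9}->{2,4,5,6,7}
Constraint 3 (X != U) on D(X)={3,6,9} D(U)={2,4,5,6,7}: no change
Constraint 4 (U + X = W) on D(U)={2,4,5,6,7} D(X)={3,6,9} D(W)={4,5,6}: U {2,4,5,6,7}->{2}; X {3,6,9}->{3}; W {4,5,6}->{5}
So after all 4 constraints: D(W) = {5}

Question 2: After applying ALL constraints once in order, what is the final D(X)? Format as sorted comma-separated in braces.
Constraint 1 (X != W) on D(X)={3,6,9} D(W)={4,5,6}: no change
Constraint 2 (U < X) on D(U)={2,4,5,6,7,9} D(X)={3,6,9}: U {2,4,5,6,7,9}->{2,4,5,6,7}
Constraint 3 (X != U) on D(X)={3,6,9} D(U)={2,4,5,6,7}: no change
Constraint 4 (U + X = W) on D(U)={2,4,5,6,7} D(X)={3,6,9} D(W)={4,5,6}: U {2,4,5,6,7}->{2}; X {3,6,9}->{3}; W {4,5,6}->{5}
So after all 4 constraints: D(X) = {3}

Answer: {3}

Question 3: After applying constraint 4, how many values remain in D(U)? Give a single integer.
Answer: 1

Derivation:
Constraint 1 (X != W) on D(X)={3,6,9} D(W)={4,5,6}: no change
Constraint 2 (U < X) on D(U)={2,4,5,6,7,9} D(X)={3,6,9}: U {2,4,5,6,7,9}->{2,4,5,6,7}
Constraint 3 (X != U) on D(X)={3,6,9} D(U)={2,4,5,6,7}: no change
Constraint 4 (U + X = W) on D(U)={2,4,5,6,7} D(X)={3,6,9} D(W)={4,5,6}: U {2,4,5,6,7}->{2}; X {3,6,9}->{3}; W {4,5,6}->{5}
So after constraint 4: D(U)={2}, size = 1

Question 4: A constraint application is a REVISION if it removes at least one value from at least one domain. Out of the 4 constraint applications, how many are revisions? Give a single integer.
Answer: 2

Derivation:
Constraint 1 (X != W) on D(X)={3,6,9} D(W)={4,5,6}: no change => not a revision
Constraint 2 (U < X) on D(U)={2,4,5,6,7,9} D(X)={3,6,9}: U {2,4,5,6,7,9}->{2,4,5,6,7} => REVISION
Constraint 3 (X != U) on D(X)={3,6,9} D(U)={2,4,5,6,7}: no change => not a revision
Constraint 4 (U + X = W) on D(U)={2,4,5,6,7} D(X)={3,6,9} D(W)={4,5,6}: U {2,4,5,6,7}->{2}; X {3,6,9}->{3}; W {4,5,6}->{5} => REVISION
Total revisions = 2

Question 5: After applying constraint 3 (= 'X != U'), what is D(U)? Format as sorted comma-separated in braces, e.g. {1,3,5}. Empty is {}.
Constraint 1 (X != W) on D(X)={3,6,9} D(W)={4,5,6}: no change
Constraint 2 (U < X) on D(U)={2,4,5,6,7,9} D(X)={3,6,9}: U {2,4,5,6,7,9}->{2,4,5,6,7}
Constraint 3 (X != U) on D(X)={3,6,9} D(U)={2,4,5,6,7}: no change
So after constraint 3: D(U) = {2,4,5,6,7}

Answer: {2,4,5,6,7}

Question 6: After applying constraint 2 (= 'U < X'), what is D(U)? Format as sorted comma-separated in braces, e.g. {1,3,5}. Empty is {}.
Constraint 1 (X != W) on D(X)={3,6,9} D(W)={4,5,6}: no change
Constraint 2 (U < X) on D(U)={2,4,5,6,7,9} D(X)={3,6,9}: U {2,4,5,6,7,9}->{2,4,5,6,7}
So after constraint 2: D(U) = {2,4,5,6,7}

Answer: {2,4,5,6,7}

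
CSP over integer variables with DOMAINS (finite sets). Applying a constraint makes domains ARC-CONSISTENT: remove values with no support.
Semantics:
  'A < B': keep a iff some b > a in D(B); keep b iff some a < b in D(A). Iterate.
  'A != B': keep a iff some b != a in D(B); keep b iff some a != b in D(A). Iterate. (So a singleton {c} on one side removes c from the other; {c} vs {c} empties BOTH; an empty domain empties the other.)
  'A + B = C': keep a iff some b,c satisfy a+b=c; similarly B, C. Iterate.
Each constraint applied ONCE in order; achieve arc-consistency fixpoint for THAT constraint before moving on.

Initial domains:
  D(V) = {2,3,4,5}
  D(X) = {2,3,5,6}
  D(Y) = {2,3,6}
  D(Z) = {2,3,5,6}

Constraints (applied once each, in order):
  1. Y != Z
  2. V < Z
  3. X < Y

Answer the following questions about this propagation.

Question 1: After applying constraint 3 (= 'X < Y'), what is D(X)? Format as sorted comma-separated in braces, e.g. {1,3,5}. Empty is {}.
Constraint 1 (Y != Z) on D(Y)={2,3,6} D(Z)={2,3,5,6}: no change
Constraint 2 (V < Z) on D(V)={2,3,4,5} D(Z)={2,3,5,6}: Z {2,3,5,6}->{3,5,6}
Constraint 3 (X < Y) on D(X)={2,3,5,6} D(Y)={2,3,6}: X {2,3,5,6}->{2,3,5}; Y {2,3,6}->{3,6}
So after constraint 3: D(X) = {2,3,5}

Answer: {2,3,5}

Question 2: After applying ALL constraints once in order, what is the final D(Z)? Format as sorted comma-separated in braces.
Answer: {3,5,6}

Derivation:
Constraint 1 (Y != Z) on D(Y)={2,3,6} D(Z)={2,3,5,6}: no change
Constraint 2 (V < Z) on D(V)={2,3,4,5} D(Z)={2,3,5,6}: Z {2,3,5,6}->{3,5,6}
Constraint 3 (X < Y) on D(X)={2,3,5,6} D(Y)={2,3,6}: X {2,3,5,6}->{2,3,5}; Y {2,3,6}->{3,6}
So after all 3 constraints: D(Z) = {3,5,6}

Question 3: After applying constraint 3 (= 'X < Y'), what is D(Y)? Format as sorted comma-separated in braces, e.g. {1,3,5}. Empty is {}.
Answer: {3,6}

Derivation:
Constraint 1 (Y != Z) on D(Y)={2,3,6} D(Z)={2,3,5,6}: no change
Constraint 2 (V < Z) on D(V)={2,3,4,5} D(Z)={2,3,5,6}: Z {2,3,5,6}->{3,5,6}
Constraint 3 (X < Y) on D(X)={2,3,5,6} D(Y)={2,3,6}: X {2,3,5,6}->{2,3,5}; Y {2,3,6}->{3,6}
So after constraint 3: D(Y) = {3,6}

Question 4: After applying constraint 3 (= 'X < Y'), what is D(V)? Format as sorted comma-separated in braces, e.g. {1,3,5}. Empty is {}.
Answer: {2,3,4,5}

Derivation:
Constraint 1 (Y != Z) on D(Y)={2,3,6} D(Z)={2,3,5,6}: no change
Constraint 2 (V < Z) on D(V)={2,3,4,5} D(Z)={2,3,5,6}: Z {2,3,5,6}->{3,5,6}
Constraint 3 (X < Y) on D(X)={2,3,5,6} D(Y)={2,3,6}: X {2,3,5,6}->{2,3,5}; Y {2,3,6}->{3,6}
So after constraint 3: D(V) = {2,3,4,5}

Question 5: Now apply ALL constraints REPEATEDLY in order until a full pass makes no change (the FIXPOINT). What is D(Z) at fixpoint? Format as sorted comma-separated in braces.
Answer: {3,5,6}

Derivation:
pass 0 (initial): D(Z)={2,3,5,6}
pass 1: X {2,3,5,6}->{2,3,5}; Y {2,3,6}->{3,6}; Z {2,3,5,6}->{3,5,6}
pass 2: no change
Fixpoint after 2 passes: D(Z) = {3,5,6}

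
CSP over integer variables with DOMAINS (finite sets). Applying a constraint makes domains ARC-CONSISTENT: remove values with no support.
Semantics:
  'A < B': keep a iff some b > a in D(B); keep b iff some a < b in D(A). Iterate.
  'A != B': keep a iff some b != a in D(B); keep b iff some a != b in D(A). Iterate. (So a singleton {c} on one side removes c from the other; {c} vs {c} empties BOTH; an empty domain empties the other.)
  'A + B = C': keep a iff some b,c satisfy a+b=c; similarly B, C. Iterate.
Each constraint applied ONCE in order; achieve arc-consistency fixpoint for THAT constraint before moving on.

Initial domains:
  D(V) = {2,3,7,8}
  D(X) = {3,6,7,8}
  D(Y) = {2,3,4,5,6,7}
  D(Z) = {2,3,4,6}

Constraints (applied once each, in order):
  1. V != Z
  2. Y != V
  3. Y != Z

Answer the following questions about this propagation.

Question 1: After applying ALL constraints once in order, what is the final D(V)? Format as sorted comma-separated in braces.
Answer: {2,3,7,8}

Derivation:
Constraint 1 (V != Z) on D(V)={2,3,7,8} D(Z)={2,3,4,6}: no change
Constraint 2 (Y != V) on D(Y)={2,3,4,5,6,7} D(V)={2,3,7,8}: no change
Constraint 3 (Y != Z) on D(Y)={2,3,4,5,6,7} D(Z)={2,3,4,6}: no change
So after all 3 constraints: D(V) = {2,3,7,8}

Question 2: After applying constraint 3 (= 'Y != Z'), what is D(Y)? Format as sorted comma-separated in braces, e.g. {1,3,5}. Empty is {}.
Constraint 1 (V != Z) on D(V)={2,3,7,8} D(Z)={2,3,4,6}: no change
Constraint 2 (Y != V) on D(Y)={2,3,4,5,6,7} D(V)={2,3,7,8}: no change
Constraint 3 (Y != Z) on D(Y)={2,3,4,5,6,7} D(Z)={2,3,4,6}: no change
So after constraint 3: D(Y) = {2,3,4,5,6,7}

Answer: {2,3,4,5,6,7}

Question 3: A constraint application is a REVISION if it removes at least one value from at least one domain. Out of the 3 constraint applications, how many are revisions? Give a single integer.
Constraint 1 (V != Z) on D(V)={2,3,7,8} D(Z)={2,3,4,6}: no change => not a revision
Constraint 2 (Y != V) on D(Y)={2,3,4,5,6,7} D(V)={2,3,7,8}: no change => not a revision
Constraint 3 (Y != Z) on D(Y)={2,3,4,5,6,7} D(Z)={2,3,4,6}: no change => not a revision
Total revisions = 0

Answer: 0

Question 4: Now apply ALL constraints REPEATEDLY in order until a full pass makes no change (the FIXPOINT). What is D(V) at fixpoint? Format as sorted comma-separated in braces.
Answer: {2,3,7,8}

Derivation:
pass 0 (initial): D(V)={2,3,7,8}
pass 1: no change
Fixpoint after 1 passes: D(V) = {2,3,7,8}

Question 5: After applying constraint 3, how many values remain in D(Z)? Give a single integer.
Constraint 1 (V != Z) on D(V)={2,3,7,8} D(Z)={2,3,4,6}: no change
Constraint 2 (Y != V) on D(Y)={2,3,4,5,6,7} D(V)={2,3,7,8}: no change
Constraint 3 (Y != Z) on D(Y)={2,3,4,5,6,7} D(Z)={2,3,4,6}: no change
So after constraint 3: D(Z)={2,3,4,6}, size = 4

Answer: 4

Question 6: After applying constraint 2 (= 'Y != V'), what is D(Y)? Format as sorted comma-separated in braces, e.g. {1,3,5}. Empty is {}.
Constraint 1 (V != Z) on D(V)={2,3,7,8} D(Z)={2,3,4,6}: no change
Constraint 2 (Y != V) on D(Y)={2,3,4,5,6,7} D(V)={2,3,7,8}: no change
So after constraint 2: D(Y) = {2,3,4,5,6,7}

Answer: {2,3,4,5,6,7}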